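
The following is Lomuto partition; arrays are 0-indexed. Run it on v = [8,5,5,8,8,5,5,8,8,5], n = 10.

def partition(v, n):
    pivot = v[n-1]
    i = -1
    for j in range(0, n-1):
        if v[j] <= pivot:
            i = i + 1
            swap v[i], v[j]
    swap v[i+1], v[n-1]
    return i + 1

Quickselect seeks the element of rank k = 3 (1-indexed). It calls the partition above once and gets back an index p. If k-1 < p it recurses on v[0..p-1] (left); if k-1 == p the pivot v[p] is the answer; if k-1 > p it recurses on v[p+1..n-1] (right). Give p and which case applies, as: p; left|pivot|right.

4; left

pivot = v[9] = 5; i = -1
j=0: v[0]=8 > 5 → no swap
j=1: v[1]=5 ≤ 5 → i=0, swap v[0],v[1] → [5,8,5,8,8,5,5,8,8,5]
j=2: v[2]=5 ≤ 5 → i=1, swap v[1],v[2] → [5,5,8,8,8,5,5,8,8,5]
j=3: v[3]=8 > 5 → no swap
j=4: v[4]=8 > 5 → no swap
j=5: v[5]=5 ≤ 5 → i=2, swap v[2],v[5] → [5,5,5,8,8,8,5,8,8,5]
j=6: v[6]=5 ≤ 5 → i=3, swap v[3],v[6] → [5,5,5,5,8,8,8,8,8,5]
j=7: v[7]=8 > 5 → no swap
j=8: v[8]=8 > 5 → no swap
final swap v[4],v[9] → [5,5,5,5,5,8,8,8,8,8]; return 4
p = 4; k-1 = 2 < 4 ⇒ left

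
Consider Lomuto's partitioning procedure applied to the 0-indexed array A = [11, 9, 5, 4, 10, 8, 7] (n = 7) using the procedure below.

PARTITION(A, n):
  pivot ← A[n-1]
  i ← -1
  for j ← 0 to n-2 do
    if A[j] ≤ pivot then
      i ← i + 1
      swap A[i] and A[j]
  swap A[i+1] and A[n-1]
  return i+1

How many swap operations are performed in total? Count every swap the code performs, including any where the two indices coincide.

3

pivot = A[6] = 7; i = -1
j=0: A[0]=11 > 7 → no swap
j=1: A[1]=9 > 7 → no swap
j=2: A[2]=5 ≤ 7 → i=0, swap A[0],A[2] → [5, 9, 11, 4, 10, 8, 7]
j=3: A[3]=4 ≤ 7 → i=1, swap A[1],A[3] → [5, 4, 11, 9, 10, 8, 7]
j=4: A[4]=10 > 7 → no swap
j=5: A[5]=8 > 7 → no swap
final swap A[2],A[6] → [5, 4, 7, 9, 10, 8, 11]; return 2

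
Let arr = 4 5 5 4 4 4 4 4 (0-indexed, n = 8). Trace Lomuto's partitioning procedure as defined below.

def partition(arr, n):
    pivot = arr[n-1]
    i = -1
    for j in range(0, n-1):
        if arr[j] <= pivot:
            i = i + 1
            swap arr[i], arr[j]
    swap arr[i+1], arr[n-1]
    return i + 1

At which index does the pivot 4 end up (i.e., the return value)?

5

pivot = arr[7] = 4; i = -1
j=0: arr[0]=4 ≤ 4 → i=0, swap arr[0],arr[0] (no change) → 4 5 5 4 4 4 4 4
j=1: arr[1]=5 > 4 → no swap
j=2: arr[2]=5 > 4 → no swap
j=3: arr[3]=4 ≤ 4 → i=1, swap arr[1],arr[3] → 4 4 5 5 4 4 4 4
j=4: arr[4]=4 ≤ 4 → i=2, swap arr[2],arr[4] → 4 4 4 5 5 4 4 4
j=5: arr[5]=4 ≤ 4 → i=3, swap arr[3],arr[5] → 4 4 4 4 5 5 4 4
j=6: arr[6]=4 ≤ 4 → i=4, swap arr[4],arr[6] → 4 4 4 4 4 5 5 4
final swap arr[5],arr[7] → 4 4 4 4 4 4 5 5; return 5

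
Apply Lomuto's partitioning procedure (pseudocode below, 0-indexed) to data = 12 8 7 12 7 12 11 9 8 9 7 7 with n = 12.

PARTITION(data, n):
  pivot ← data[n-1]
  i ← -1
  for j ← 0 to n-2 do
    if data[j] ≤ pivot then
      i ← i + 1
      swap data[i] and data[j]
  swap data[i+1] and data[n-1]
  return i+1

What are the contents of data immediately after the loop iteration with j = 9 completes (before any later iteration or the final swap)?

7 7 12 12 8 12 11 9 8 9 7 7

pivot=7, i=-1
j=0: 12>7, skip
j=1: 8>7, skip
j=2: 7≤7, i=0, swap(0,2) ⇒ 7 8 12 12 7 12 11 9 8 9 7 7
j=3: 12>7, skip
j=4: 7≤7, i=1, swap(1,4) ⇒ 7 7 12 12 8 12 11 9 8 9 7 7
j=5: 12>7, skip
j=6: 11>7, skip
j=7: 9>7, skip
j=8: 8>7, skip
j=9: 9>7, skip
(after j=9) data = 7 7 12 12 8 12 11 9 8 9 7 7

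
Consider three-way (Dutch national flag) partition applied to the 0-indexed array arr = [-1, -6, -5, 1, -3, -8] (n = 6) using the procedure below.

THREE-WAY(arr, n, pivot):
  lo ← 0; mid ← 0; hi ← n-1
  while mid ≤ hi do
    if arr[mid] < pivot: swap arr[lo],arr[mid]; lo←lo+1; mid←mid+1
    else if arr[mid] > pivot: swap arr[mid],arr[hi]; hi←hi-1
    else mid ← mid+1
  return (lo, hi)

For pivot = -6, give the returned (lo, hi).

lo=0 mid=0 hi=5
-1>-6: swap(0,5), hi=4 ⇒ [-8, -6, -5, 1, -3, -1]
-8<-6: swap(0,0), lo=1 mid=1 ⇒ [-8, -6, -5, 1, -3, -1]
-6=-6: mid=2
-5>-6: swap(2,4), hi=3 ⇒ [-8, -6, -3, 1, -5, -1]
-3>-6: swap(2,3), hi=2 ⇒ [-8, -6, 1, -3, -5, -1]
1>-6: swap(2,2), hi=1 ⇒ [-8, -6, 1, -3, -5, -1]
done. lo=1 hi=1; arr=[-8, -6, 1, -3, -5, -1]

(1, 1)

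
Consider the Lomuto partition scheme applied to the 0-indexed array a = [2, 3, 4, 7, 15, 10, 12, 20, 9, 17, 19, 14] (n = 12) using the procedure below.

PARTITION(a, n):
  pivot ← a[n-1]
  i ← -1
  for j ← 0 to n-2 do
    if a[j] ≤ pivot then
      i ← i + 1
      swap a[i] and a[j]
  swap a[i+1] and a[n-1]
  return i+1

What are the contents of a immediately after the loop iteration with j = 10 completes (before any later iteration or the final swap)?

[2, 3, 4, 7, 10, 12, 9, 20, 15, 17, 19, 14]

pivot=14, i=-1
j=0: 2≤14, i=0, swap(0,0) ⇒ [2, 3, 4, 7, 15, 10, 12, 20, 9, 17, 19, 14]
j=1: 3≤14, i=1, swap(1,1) ⇒ [2, 3, 4, 7, 15, 10, 12, 20, 9, 17, 19, 14]
j=2: 4≤14, i=2, swap(2,2) ⇒ [2, 3, 4, 7, 15, 10, 12, 20, 9, 17, 19, 14]
j=3: 7≤14, i=3, swap(3,3) ⇒ [2, 3, 4, 7, 15, 10, 12, 20, 9, 17, 19, 14]
j=4: 15>14, skip
j=5: 10≤14, i=4, swap(4,5) ⇒ [2, 3, 4, 7, 10, 15, 12, 20, 9, 17, 19, 14]
j=6: 12≤14, i=5, swap(5,6) ⇒ [2, 3, 4, 7, 10, 12, 15, 20, 9, 17, 19, 14]
j=7: 20>14, skip
j=8: 9≤14, i=6, swap(6,8) ⇒ [2, 3, 4, 7, 10, 12, 9, 20, 15, 17, 19, 14]
j=9: 17>14, skip
j=10: 19>14, skip
(after j=10) a = [2, 3, 4, 7, 10, 12, 9, 20, 15, 17, 19, 14]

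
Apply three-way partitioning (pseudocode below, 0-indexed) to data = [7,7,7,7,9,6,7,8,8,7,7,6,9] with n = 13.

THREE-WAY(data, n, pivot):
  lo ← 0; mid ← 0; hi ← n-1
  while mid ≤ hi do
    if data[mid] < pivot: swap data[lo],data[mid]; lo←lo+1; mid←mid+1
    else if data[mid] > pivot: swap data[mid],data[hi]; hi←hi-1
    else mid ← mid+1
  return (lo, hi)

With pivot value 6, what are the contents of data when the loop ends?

pivot = 6; lo=0, mid=0, hi=12
data[mid]=7>6: swap data[0],data[12]; hi=11 → [9,7,7,7,9,6,7,8,8,7,7,6,7]
data[mid]=9>6: swap data[0],data[11]; hi=10 → [6,7,7,7,9,6,7,8,8,7,7,9,7]
data[mid]=6=6: mid=1
data[mid]=7>6: swap data[1],data[10]; hi=9 → [6,7,7,7,9,6,7,8,8,7,7,9,7]
data[mid]=7>6: swap data[1],data[9]; hi=8 → [6,7,7,7,9,6,7,8,8,7,7,9,7]
data[mid]=7>6: swap data[1],data[8]; hi=7 → [6,8,7,7,9,6,7,8,7,7,7,9,7]
data[mid]=8>6: swap data[1],data[7]; hi=6 → [6,8,7,7,9,6,7,8,7,7,7,9,7]
data[mid]=8>6: swap data[1],data[6]; hi=5 → [6,7,7,7,9,6,8,8,7,7,7,9,7]
data[mid]=7>6: swap data[1],data[5]; hi=4 → [6,6,7,7,9,7,8,8,7,7,7,9,7]
data[mid]=6=6: mid=2
data[mid]=7>6: swap data[2],data[4]; hi=3 → [6,6,9,7,7,7,8,8,7,7,7,9,7]
data[mid]=9>6: swap data[2],data[3]; hi=2 → [6,6,7,9,7,7,8,8,7,7,7,9,7]
data[mid]=7>6: swap data[2],data[2]; hi=1 → [6,6,7,9,7,7,8,8,7,7,7,9,7]
end: lo=0, hi=1; data = [6,6,7,9,7,7,8,8,7,7,7,9,7]

[6,6,7,9,7,7,8,8,7,7,7,9,7]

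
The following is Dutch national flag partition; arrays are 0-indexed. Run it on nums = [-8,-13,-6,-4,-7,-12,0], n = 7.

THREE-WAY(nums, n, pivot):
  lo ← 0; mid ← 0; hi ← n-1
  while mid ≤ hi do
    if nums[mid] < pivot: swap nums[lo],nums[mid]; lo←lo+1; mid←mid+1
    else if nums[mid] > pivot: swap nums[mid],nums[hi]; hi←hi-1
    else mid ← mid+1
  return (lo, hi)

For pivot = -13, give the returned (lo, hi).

(0, 0)

lo=0 mid=0 hi=6
-8>-13: swap(0,6), hi=5 ⇒ [0,-13,-6,-4,-7,-12,-8]
0>-13: swap(0,5), hi=4 ⇒ [-12,-13,-6,-4,-7,0,-8]
-12>-13: swap(0,4), hi=3 ⇒ [-7,-13,-6,-4,-12,0,-8]
-7>-13: swap(0,3), hi=2 ⇒ [-4,-13,-6,-7,-12,0,-8]
-4>-13: swap(0,2), hi=1 ⇒ [-6,-13,-4,-7,-12,0,-8]
-6>-13: swap(0,1), hi=0 ⇒ [-13,-6,-4,-7,-12,0,-8]
-13=-13: mid=1
done. lo=0 hi=0; nums=[-13,-6,-4,-7,-12,0,-8]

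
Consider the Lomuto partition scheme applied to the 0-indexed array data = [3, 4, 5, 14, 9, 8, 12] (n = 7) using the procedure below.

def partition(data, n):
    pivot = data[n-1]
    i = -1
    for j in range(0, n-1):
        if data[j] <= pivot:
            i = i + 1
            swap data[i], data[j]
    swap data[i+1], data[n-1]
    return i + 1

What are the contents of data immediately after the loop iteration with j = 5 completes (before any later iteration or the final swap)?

pivot = data[6] = 12; i = -1
j=0: data[0]=3 ≤ 12 → i=0, swap data[0],data[0] (no change) → [3, 4, 5, 14, 9, 8, 12]
j=1: data[1]=4 ≤ 12 → i=1, swap data[1],data[1] (no change) → [3, 4, 5, 14, 9, 8, 12]
j=2: data[2]=5 ≤ 12 → i=2, swap data[2],data[2] (no change) → [3, 4, 5, 14, 9, 8, 12]
j=3: data[3]=14 > 12 → no swap
j=4: data[4]=9 ≤ 12 → i=3, swap data[3],data[4] → [3, 4, 5, 9, 14, 8, 12]
j=5: data[5]=8 ≤ 12 → i=4, swap data[4],data[5] → [3, 4, 5, 9, 8, 14, 12]
(after j=5) data = [3, 4, 5, 9, 8, 14, 12]

[3, 4, 5, 9, 8, 14, 12]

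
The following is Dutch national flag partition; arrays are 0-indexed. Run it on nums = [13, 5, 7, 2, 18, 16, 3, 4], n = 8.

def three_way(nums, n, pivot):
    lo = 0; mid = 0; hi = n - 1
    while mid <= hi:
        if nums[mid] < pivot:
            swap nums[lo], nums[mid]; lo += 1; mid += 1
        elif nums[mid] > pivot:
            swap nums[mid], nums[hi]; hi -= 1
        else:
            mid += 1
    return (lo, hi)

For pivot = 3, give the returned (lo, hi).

(1, 1)

pivot = 3; lo=0, mid=0, hi=7
nums[mid]=13>3: swap nums[0],nums[7]; hi=6 → [4, 5, 7, 2, 18, 16, 3, 13]
nums[mid]=4>3: swap nums[0],nums[6]; hi=5 → [3, 5, 7, 2, 18, 16, 4, 13]
nums[mid]=3=3: mid=1
nums[mid]=5>3: swap nums[1],nums[5]; hi=4 → [3, 16, 7, 2, 18, 5, 4, 13]
nums[mid]=16>3: swap nums[1],nums[4]; hi=3 → [3, 18, 7, 2, 16, 5, 4, 13]
nums[mid]=18>3: swap nums[1],nums[3]; hi=2 → [3, 2, 7, 18, 16, 5, 4, 13]
nums[mid]=2<3: swap nums[0],nums[1]; lo=1,mid=2 → [2, 3, 7, 18, 16, 5, 4, 13]
nums[mid]=7>3: swap nums[2],nums[2]; hi=1 → [2, 3, 7, 18, 16, 5, 4, 13]
end: lo=1, hi=1; nums = [2, 3, 7, 18, 16, 5, 4, 13]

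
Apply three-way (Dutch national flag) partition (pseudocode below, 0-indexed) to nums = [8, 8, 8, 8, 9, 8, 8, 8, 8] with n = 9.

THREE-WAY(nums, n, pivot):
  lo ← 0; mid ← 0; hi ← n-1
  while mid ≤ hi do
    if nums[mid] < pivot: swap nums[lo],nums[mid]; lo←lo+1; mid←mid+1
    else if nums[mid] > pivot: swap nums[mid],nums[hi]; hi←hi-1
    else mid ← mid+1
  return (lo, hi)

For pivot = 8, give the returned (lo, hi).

lo=0 mid=0 hi=8
8=8: mid=1
8=8: mid=2
8=8: mid=3
8=8: mid=4
9>8: swap(4,8), hi=7 ⇒ [8, 8, 8, 8, 8, 8, 8, 8, 9]
8=8: mid=5
8=8: mid=6
8=8: mid=7
8=8: mid=8
done. lo=0 hi=7; nums=[8, 8, 8, 8, 8, 8, 8, 8, 9]

(0, 7)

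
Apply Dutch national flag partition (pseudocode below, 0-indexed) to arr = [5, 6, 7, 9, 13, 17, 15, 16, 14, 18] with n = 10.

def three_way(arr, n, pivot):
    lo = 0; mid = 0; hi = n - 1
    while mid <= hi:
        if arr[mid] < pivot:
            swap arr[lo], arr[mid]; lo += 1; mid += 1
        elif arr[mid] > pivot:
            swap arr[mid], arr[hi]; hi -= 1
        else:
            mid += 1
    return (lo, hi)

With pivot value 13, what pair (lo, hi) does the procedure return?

pivot = 13; lo=0, mid=0, hi=9
arr[mid]=5<13: swap arr[0],arr[0]; lo=1,mid=1 → [5, 6, 7, 9, 13, 17, 15, 16, 14, 18]
arr[mid]=6<13: swap arr[1],arr[1]; lo=2,mid=2 → [5, 6, 7, 9, 13, 17, 15, 16, 14, 18]
arr[mid]=7<13: swap arr[2],arr[2]; lo=3,mid=3 → [5, 6, 7, 9, 13, 17, 15, 16, 14, 18]
arr[mid]=9<13: swap arr[3],arr[3]; lo=4,mid=4 → [5, 6, 7, 9, 13, 17, 15, 16, 14, 18]
arr[mid]=13=13: mid=5
arr[mid]=17>13: swap arr[5],arr[9]; hi=8 → [5, 6, 7, 9, 13, 18, 15, 16, 14, 17]
arr[mid]=18>13: swap arr[5],arr[8]; hi=7 → [5, 6, 7, 9, 13, 14, 15, 16, 18, 17]
arr[mid]=14>13: swap arr[5],arr[7]; hi=6 → [5, 6, 7, 9, 13, 16, 15, 14, 18, 17]
arr[mid]=16>13: swap arr[5],arr[6]; hi=5 → [5, 6, 7, 9, 13, 15, 16, 14, 18, 17]
arr[mid]=15>13: swap arr[5],arr[5]; hi=4 → [5, 6, 7, 9, 13, 15, 16, 14, 18, 17]
end: lo=4, hi=4; arr = [5, 6, 7, 9, 13, 15, 16, 14, 18, 17]

(4, 4)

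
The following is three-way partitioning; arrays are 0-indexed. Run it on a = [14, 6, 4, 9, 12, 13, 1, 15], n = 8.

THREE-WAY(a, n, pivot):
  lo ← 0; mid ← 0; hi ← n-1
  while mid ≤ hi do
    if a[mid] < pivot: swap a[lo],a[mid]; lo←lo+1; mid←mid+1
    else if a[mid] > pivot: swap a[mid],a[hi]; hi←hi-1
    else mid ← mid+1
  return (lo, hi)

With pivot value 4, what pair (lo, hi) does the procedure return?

lo=0 mid=0 hi=7
14>4: swap(0,7), hi=6 ⇒ [15, 6, 4, 9, 12, 13, 1, 14]
15>4: swap(0,6), hi=5 ⇒ [1, 6, 4, 9, 12, 13, 15, 14]
1<4: swap(0,0), lo=1 mid=1 ⇒ [1, 6, 4, 9, 12, 13, 15, 14]
6>4: swap(1,5), hi=4 ⇒ [1, 13, 4, 9, 12, 6, 15, 14]
13>4: swap(1,4), hi=3 ⇒ [1, 12, 4, 9, 13, 6, 15, 14]
12>4: swap(1,3), hi=2 ⇒ [1, 9, 4, 12, 13, 6, 15, 14]
9>4: swap(1,2), hi=1 ⇒ [1, 4, 9, 12, 13, 6, 15, 14]
4=4: mid=2
done. lo=1 hi=1; a=[1, 4, 9, 12, 13, 6, 15, 14]

(1, 1)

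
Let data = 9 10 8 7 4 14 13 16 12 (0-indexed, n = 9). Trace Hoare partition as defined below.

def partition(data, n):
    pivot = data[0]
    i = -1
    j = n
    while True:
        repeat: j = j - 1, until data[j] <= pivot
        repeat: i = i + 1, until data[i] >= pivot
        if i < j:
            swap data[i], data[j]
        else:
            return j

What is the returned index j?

pivot = data[0] = 9; i = -1, j = 9
j→4 (data[4]=4≤9), i→0 (data[0]=9≥9); i<j, swap → 4 10 8 7 9 14 13 16 12
j→3 (data[3]=7≤9), i→1 (data[1]=10≥9); i<j, swap → 4 7 8 10 9 14 13 16 12
j→2, i→3; i≥j, return j=2. data = 4 7 8 10 9 14 13 16 12

2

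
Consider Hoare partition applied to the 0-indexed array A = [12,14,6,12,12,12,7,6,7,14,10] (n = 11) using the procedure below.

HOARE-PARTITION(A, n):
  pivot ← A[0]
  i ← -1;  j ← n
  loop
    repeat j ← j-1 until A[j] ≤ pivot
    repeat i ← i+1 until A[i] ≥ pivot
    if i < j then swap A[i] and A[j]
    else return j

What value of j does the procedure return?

5

pivot = A[0] = 12; i = -1, j = 11
j→10 (A[10]=10≤12), i→0 (A[0]=12≥12); i<j, swap → [10,14,6,12,12,12,7,6,7,14,12]
j→8 (A[8]=7≤12), i→1 (A[1]=14≥12); i<j, swap → [10,7,6,12,12,12,7,6,14,14,12]
j→7 (A[7]=6≤12), i→3 (A[3]=12≥12); i<j, swap → [10,7,6,6,12,12,7,12,14,14,12]
j→6 (A[6]=7≤12), i→4 (A[4]=12≥12); i<j, swap → [10,7,6,6,7,12,12,12,14,14,12]
j→5, i→5; i≥j, return j=5. A = [10,7,6,6,7,12,12,12,14,14,12]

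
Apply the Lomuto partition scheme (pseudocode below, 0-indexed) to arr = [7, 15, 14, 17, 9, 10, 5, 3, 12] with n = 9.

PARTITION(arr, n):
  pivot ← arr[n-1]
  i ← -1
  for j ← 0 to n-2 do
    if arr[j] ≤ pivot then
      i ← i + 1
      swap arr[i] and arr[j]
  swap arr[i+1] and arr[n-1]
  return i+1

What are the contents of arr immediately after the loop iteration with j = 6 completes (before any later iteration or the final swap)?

[7, 9, 10, 5, 15, 14, 17, 3, 12]

pivot=12, i=-1
j=0: 7≤12, i=0, swap(0,0) ⇒ [7, 15, 14, 17, 9, 10, 5, 3, 12]
j=1: 15>12, skip
j=2: 14>12, skip
j=3: 17>12, skip
j=4: 9≤12, i=1, swap(1,4) ⇒ [7, 9, 14, 17, 15, 10, 5, 3, 12]
j=5: 10≤12, i=2, swap(2,5) ⇒ [7, 9, 10, 17, 15, 14, 5, 3, 12]
j=6: 5≤12, i=3, swap(3,6) ⇒ [7, 9, 10, 5, 15, 14, 17, 3, 12]
(after j=6) arr = [7, 9, 10, 5, 15, 14, 17, 3, 12]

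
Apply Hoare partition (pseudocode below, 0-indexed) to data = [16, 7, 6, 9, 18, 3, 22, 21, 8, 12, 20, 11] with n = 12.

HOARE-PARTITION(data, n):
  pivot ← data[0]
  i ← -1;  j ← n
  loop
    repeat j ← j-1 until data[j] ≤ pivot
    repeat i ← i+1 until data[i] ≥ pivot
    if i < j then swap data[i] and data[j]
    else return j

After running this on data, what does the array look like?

[11, 7, 6, 9, 12, 3, 8, 21, 22, 18, 20, 16]

pivot = data[0] = 16; i = -1, j = 12
j→11 (data[11]=11≤16), i→0 (data[0]=16≥16); i<j, swap → [11, 7, 6, 9, 18, 3, 22, 21, 8, 12, 20, 16]
j→9 (data[9]=12≤16), i→4 (data[4]=18≥16); i<j, swap → [11, 7, 6, 9, 12, 3, 22, 21, 8, 18, 20, 16]
j→8 (data[8]=8≤16), i→6 (data[6]=22≥16); i<j, swap → [11, 7, 6, 9, 12, 3, 8, 21, 22, 18, 20, 16]
j→6, i→7; i≥j, return j=6. data = [11, 7, 6, 9, 12, 3, 8, 21, 22, 18, 20, 16]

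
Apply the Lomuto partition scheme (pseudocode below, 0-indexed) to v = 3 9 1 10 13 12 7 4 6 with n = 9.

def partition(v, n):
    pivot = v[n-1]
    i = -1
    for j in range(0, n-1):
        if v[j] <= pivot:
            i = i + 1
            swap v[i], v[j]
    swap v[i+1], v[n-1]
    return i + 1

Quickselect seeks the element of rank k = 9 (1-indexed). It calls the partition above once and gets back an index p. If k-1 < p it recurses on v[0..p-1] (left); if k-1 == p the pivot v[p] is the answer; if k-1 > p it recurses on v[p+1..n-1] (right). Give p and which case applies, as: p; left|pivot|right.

pivot=6, i=-1
j=0: 3≤6, i=0, swap(0,0) ⇒ 3 9 1 10 13 12 7 4 6
j=1: 9>6, skip
j=2: 1≤6, i=1, swap(1,2) ⇒ 3 1 9 10 13 12 7 4 6
j=3: 10>6, skip
j=4: 13>6, skip
j=5: 12>6, skip
j=6: 7>6, skip
j=7: 4≤6, i=2, swap(2,7) ⇒ 3 1 4 10 13 12 7 9 6
swap(3,8) ⇒ 3 1 4 6 13 12 7 9 10; return 3
p = 3; k-1 = 8 > 3 ⇒ right

3; right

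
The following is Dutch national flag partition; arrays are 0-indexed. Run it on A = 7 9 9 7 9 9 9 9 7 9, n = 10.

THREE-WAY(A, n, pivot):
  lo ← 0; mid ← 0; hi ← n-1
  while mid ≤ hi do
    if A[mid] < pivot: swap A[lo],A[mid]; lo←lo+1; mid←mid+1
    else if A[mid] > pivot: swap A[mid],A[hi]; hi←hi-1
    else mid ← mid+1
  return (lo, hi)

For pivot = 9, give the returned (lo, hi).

lo=0 mid=0 hi=9
7<9: swap(0,0), lo=1 mid=1 ⇒ 7 9 9 7 9 9 9 9 7 9
9=9: mid=2
9=9: mid=3
7<9: swap(1,3), lo=2 mid=4 ⇒ 7 7 9 9 9 9 9 9 7 9
9=9: mid=5
9=9: mid=6
9=9: mid=7
9=9: mid=8
7<9: swap(2,8), lo=3 mid=9 ⇒ 7 7 7 9 9 9 9 9 9 9
9=9: mid=10
done. lo=3 hi=9; A=7 7 7 9 9 9 9 9 9 9

(3, 9)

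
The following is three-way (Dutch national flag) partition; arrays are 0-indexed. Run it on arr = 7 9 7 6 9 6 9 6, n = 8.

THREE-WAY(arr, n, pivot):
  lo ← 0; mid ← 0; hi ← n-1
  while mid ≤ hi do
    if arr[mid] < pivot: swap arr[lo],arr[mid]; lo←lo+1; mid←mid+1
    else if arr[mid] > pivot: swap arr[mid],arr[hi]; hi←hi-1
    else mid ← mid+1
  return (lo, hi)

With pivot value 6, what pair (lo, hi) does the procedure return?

lo=0 mid=0 hi=7
7>6: swap(0,7), hi=6 ⇒ 6 9 7 6 9 6 9 7
6=6: mid=1
9>6: swap(1,6), hi=5 ⇒ 6 9 7 6 9 6 9 7
9>6: swap(1,5), hi=4 ⇒ 6 6 7 6 9 9 9 7
6=6: mid=2
7>6: swap(2,4), hi=3 ⇒ 6 6 9 6 7 9 9 7
9>6: swap(2,3), hi=2 ⇒ 6 6 6 9 7 9 9 7
6=6: mid=3
done. lo=0 hi=2; arr=6 6 6 9 7 9 9 7

(0, 2)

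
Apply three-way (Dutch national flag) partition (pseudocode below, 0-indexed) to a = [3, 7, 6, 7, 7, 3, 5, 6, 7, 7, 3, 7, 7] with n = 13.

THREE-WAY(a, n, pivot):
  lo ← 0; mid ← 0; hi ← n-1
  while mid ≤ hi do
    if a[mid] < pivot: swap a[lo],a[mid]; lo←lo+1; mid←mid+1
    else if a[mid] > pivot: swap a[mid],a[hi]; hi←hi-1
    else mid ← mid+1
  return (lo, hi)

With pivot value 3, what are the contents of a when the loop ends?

pivot = 3; lo=0, mid=0, hi=12
a[mid]=3=3: mid=1
a[mid]=7>3: swap a[1],a[12]; hi=11 → [3, 7, 6, 7, 7, 3, 5, 6, 7, 7, 3, 7, 7]
a[mid]=7>3: swap a[1],a[11]; hi=10 → [3, 7, 6, 7, 7, 3, 5, 6, 7, 7, 3, 7, 7]
a[mid]=7>3: swap a[1],a[10]; hi=9 → [3, 3, 6, 7, 7, 3, 5, 6, 7, 7, 7, 7, 7]
a[mid]=3=3: mid=2
a[mid]=6>3: swap a[2],a[9]; hi=8 → [3, 3, 7, 7, 7, 3, 5, 6, 7, 6, 7, 7, 7]
a[mid]=7>3: swap a[2],a[8]; hi=7 → [3, 3, 7, 7, 7, 3, 5, 6, 7, 6, 7, 7, 7]
a[mid]=7>3: swap a[2],a[7]; hi=6 → [3, 3, 6, 7, 7, 3, 5, 7, 7, 6, 7, 7, 7]
a[mid]=6>3: swap a[2],a[6]; hi=5 → [3, 3, 5, 7, 7, 3, 6, 7, 7, 6, 7, 7, 7]
a[mid]=5>3: swap a[2],a[5]; hi=4 → [3, 3, 3, 7, 7, 5, 6, 7, 7, 6, 7, 7, 7]
a[mid]=3=3: mid=3
a[mid]=7>3: swap a[3],a[4]; hi=3 → [3, 3, 3, 7, 7, 5, 6, 7, 7, 6, 7, 7, 7]
a[mid]=7>3: swap a[3],a[3]; hi=2 → [3, 3, 3, 7, 7, 5, 6, 7, 7, 6, 7, 7, 7]
end: lo=0, hi=2; a = [3, 3, 3, 7, 7, 5, 6, 7, 7, 6, 7, 7, 7]

[3, 3, 3, 7, 7, 5, 6, 7, 7, 6, 7, 7, 7]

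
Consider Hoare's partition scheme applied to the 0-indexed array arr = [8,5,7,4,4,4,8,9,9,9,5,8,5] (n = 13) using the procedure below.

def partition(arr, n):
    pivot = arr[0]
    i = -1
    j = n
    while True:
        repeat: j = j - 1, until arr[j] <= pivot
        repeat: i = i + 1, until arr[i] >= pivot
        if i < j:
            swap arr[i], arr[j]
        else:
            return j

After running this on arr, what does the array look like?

[5,5,7,4,4,4,8,5,9,9,9,8,8]

pivot = arr[0] = 8; i = -1, j = 13
j→12 (arr[12]=5≤8), i→0 (arr[0]=8≥8); i<j, swap → [5,5,7,4,4,4,8,9,9,9,5,8,8]
j→11 (arr[11]=8≤8), i→6 (arr[6]=8≥8); i<j, swap → [5,5,7,4,4,4,8,9,9,9,5,8,8]
j→10 (arr[10]=5≤8), i→7 (arr[7]=9≥8); i<j, swap → [5,5,7,4,4,4,8,5,9,9,9,8,8]
j→7, i→8; i≥j, return j=7. arr = [5,5,7,4,4,4,8,5,9,9,9,8,8]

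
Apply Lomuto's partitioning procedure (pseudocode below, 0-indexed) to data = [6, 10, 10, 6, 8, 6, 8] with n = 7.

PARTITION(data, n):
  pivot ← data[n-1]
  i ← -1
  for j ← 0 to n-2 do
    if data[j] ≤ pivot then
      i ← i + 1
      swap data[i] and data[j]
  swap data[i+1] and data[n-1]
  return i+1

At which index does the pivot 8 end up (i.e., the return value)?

pivot=8, i=-1
j=0: 6≤8, i=0, swap(0,0) ⇒ [6, 10, 10, 6, 8, 6, 8]
j=1: 10>8, skip
j=2: 10>8, skip
j=3: 6≤8, i=1, swap(1,3) ⇒ [6, 6, 10, 10, 8, 6, 8]
j=4: 8≤8, i=2, swap(2,4) ⇒ [6, 6, 8, 10, 10, 6, 8]
j=5: 6≤8, i=3, swap(3,5) ⇒ [6, 6, 8, 6, 10, 10, 8]
swap(4,6) ⇒ [6, 6, 8, 6, 8, 10, 10]; return 4

4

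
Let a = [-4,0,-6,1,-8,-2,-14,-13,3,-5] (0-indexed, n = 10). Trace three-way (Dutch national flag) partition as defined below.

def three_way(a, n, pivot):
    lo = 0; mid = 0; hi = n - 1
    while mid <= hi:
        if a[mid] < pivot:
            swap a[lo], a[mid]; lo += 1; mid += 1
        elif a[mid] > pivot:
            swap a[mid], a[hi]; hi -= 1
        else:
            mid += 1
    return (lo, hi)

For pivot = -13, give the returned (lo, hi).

(1, 1)

lo=0 mid=0 hi=9
-4>-13: swap(0,9), hi=8 ⇒ [-5,0,-6,1,-8,-2,-14,-13,3,-4]
-5>-13: swap(0,8), hi=7 ⇒ [3,0,-6,1,-8,-2,-14,-13,-5,-4]
3>-13: swap(0,7), hi=6 ⇒ [-13,0,-6,1,-8,-2,-14,3,-5,-4]
-13=-13: mid=1
0>-13: swap(1,6), hi=5 ⇒ [-13,-14,-6,1,-8,-2,0,3,-5,-4]
-14<-13: swap(0,1), lo=1 mid=2 ⇒ [-14,-13,-6,1,-8,-2,0,3,-5,-4]
-6>-13: swap(2,5), hi=4 ⇒ [-14,-13,-2,1,-8,-6,0,3,-5,-4]
-2>-13: swap(2,4), hi=3 ⇒ [-14,-13,-8,1,-2,-6,0,3,-5,-4]
-8>-13: swap(2,3), hi=2 ⇒ [-14,-13,1,-8,-2,-6,0,3,-5,-4]
1>-13: swap(2,2), hi=1 ⇒ [-14,-13,1,-8,-2,-6,0,3,-5,-4]
done. lo=1 hi=1; a=[-14,-13,1,-8,-2,-6,0,3,-5,-4]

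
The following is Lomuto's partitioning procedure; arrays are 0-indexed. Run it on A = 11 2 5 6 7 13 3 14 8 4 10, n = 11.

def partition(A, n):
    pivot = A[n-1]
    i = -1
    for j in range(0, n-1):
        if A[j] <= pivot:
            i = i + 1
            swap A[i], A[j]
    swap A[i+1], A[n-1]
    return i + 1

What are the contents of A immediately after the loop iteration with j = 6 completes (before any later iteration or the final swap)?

pivot=10, i=-1
j=0: 11>10, skip
j=1: 2≤10, i=0, swap(0,1) ⇒ 2 11 5 6 7 13 3 14 8 4 10
j=2: 5≤10, i=1, swap(1,2) ⇒ 2 5 11 6 7 13 3 14 8 4 10
j=3: 6≤10, i=2, swap(2,3) ⇒ 2 5 6 11 7 13 3 14 8 4 10
j=4: 7≤10, i=3, swap(3,4) ⇒ 2 5 6 7 11 13 3 14 8 4 10
j=5: 13>10, skip
j=6: 3≤10, i=4, swap(4,6) ⇒ 2 5 6 7 3 13 11 14 8 4 10
(after j=6) A = 2 5 6 7 3 13 11 14 8 4 10

2 5 6 7 3 13 11 14 8 4 10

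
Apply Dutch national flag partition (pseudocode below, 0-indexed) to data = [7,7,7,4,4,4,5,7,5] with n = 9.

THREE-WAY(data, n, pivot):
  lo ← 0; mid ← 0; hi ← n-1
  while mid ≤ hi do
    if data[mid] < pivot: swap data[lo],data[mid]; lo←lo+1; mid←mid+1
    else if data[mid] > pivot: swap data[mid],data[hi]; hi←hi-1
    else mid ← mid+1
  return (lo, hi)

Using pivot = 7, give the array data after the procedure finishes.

pivot = 7; lo=0, mid=0, hi=8
data[mid]=7=7: mid=1
data[mid]=7=7: mid=2
data[mid]=7=7: mid=3
data[mid]=4<7: swap data[0],data[3]; lo=1,mid=4 → [4,7,7,7,4,4,5,7,5]
data[mid]=4<7: swap data[1],data[4]; lo=2,mid=5 → [4,4,7,7,7,4,5,7,5]
data[mid]=4<7: swap data[2],data[5]; lo=3,mid=6 → [4,4,4,7,7,7,5,7,5]
data[mid]=5<7: swap data[3],data[6]; lo=4,mid=7 → [4,4,4,5,7,7,7,7,5]
data[mid]=7=7: mid=8
data[mid]=5<7: swap data[4],data[8]; lo=5,mid=9 → [4,4,4,5,5,7,7,7,7]
end: lo=5, hi=8; data = [4,4,4,5,5,7,7,7,7]

[4,4,4,5,5,7,7,7,7]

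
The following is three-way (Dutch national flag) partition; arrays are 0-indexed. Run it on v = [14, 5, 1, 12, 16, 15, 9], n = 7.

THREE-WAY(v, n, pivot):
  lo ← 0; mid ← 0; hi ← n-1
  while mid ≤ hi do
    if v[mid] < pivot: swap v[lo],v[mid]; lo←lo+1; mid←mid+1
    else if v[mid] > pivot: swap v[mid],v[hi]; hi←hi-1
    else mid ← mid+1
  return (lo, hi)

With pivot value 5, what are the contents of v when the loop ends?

[1, 5, 12, 16, 15, 9, 14]

pivot = 5; lo=0, mid=0, hi=6
v[mid]=14>5: swap v[0],v[6]; hi=5 → [9, 5, 1, 12, 16, 15, 14]
v[mid]=9>5: swap v[0],v[5]; hi=4 → [15, 5, 1, 12, 16, 9, 14]
v[mid]=15>5: swap v[0],v[4]; hi=3 → [16, 5, 1, 12, 15, 9, 14]
v[mid]=16>5: swap v[0],v[3]; hi=2 → [12, 5, 1, 16, 15, 9, 14]
v[mid]=12>5: swap v[0],v[2]; hi=1 → [1, 5, 12, 16, 15, 9, 14]
v[mid]=1<5: swap v[0],v[0]; lo=1,mid=1 → [1, 5, 12, 16, 15, 9, 14]
v[mid]=5=5: mid=2
end: lo=1, hi=1; v = [1, 5, 12, 16, 15, 9, 14]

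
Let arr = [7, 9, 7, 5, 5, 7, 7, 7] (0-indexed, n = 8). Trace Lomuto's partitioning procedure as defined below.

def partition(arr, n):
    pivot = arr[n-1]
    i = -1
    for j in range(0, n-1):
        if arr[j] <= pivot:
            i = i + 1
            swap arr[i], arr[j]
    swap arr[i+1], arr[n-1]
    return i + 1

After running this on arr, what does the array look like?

pivot = arr[7] = 7; i = -1
j=0: arr[0]=7 ≤ 7 → i=0, swap arr[0],arr[0] (no change) → [7, 9, 7, 5, 5, 7, 7, 7]
j=1: arr[1]=9 > 7 → no swap
j=2: arr[2]=7 ≤ 7 → i=1, swap arr[1],arr[2] → [7, 7, 9, 5, 5, 7, 7, 7]
j=3: arr[3]=5 ≤ 7 → i=2, swap arr[2],arr[3] → [7, 7, 5, 9, 5, 7, 7, 7]
j=4: arr[4]=5 ≤ 7 → i=3, swap arr[3],arr[4] → [7, 7, 5, 5, 9, 7, 7, 7]
j=5: arr[5]=7 ≤ 7 → i=4, swap arr[4],arr[5] → [7, 7, 5, 5, 7, 9, 7, 7]
j=6: arr[6]=7 ≤ 7 → i=5, swap arr[5],arr[6] → [7, 7, 5, 5, 7, 7, 9, 7]
final swap arr[6],arr[7] → [7, 7, 5, 5, 7, 7, 7, 9]; return 6

[7, 7, 5, 5, 7, 7, 7, 9]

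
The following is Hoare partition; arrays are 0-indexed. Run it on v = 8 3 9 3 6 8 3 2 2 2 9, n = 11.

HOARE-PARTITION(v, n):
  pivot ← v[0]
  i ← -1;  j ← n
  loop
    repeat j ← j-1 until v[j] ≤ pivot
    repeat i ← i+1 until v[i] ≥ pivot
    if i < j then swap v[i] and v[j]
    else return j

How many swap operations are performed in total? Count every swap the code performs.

3

pivot=8
j stops at 9 (2), i stops at 0 (8); swap ⇒ 2 3 9 3 6 8 3 2 2 8 9
j stops at 8 (2), i stops at 2 (9); swap ⇒ 2 3 2 3 6 8 3 2 9 8 9
j stops at 7 (2), i stops at 5 (8); swap ⇒ 2 3 2 3 6 2 3 8 9 8 9
j stops at 6, i stops at 7; i≥j ⇒ return 6. v=2 3 2 3 6 2 3 8 9 8 9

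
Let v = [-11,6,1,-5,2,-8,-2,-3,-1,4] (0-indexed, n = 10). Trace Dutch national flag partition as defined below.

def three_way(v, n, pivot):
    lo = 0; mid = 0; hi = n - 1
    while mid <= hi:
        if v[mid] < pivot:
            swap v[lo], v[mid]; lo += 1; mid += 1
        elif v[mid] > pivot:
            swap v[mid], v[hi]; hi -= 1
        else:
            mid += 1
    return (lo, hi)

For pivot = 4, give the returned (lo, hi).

lo=0 mid=0 hi=9
-11<4: swap(0,0), lo=1 mid=1 ⇒ [-11,6,1,-5,2,-8,-2,-3,-1,4]
6>4: swap(1,9), hi=8 ⇒ [-11,4,1,-5,2,-8,-2,-3,-1,6]
4=4: mid=2
1<4: swap(1,2), lo=2 mid=3 ⇒ [-11,1,4,-5,2,-8,-2,-3,-1,6]
-5<4: swap(2,3), lo=3 mid=4 ⇒ [-11,1,-5,4,2,-8,-2,-3,-1,6]
2<4: swap(3,4), lo=4 mid=5 ⇒ [-11,1,-5,2,4,-8,-2,-3,-1,6]
-8<4: swap(4,5), lo=5 mid=6 ⇒ [-11,1,-5,2,-8,4,-2,-3,-1,6]
-2<4: swap(5,6), lo=6 mid=7 ⇒ [-11,1,-5,2,-8,-2,4,-3,-1,6]
-3<4: swap(6,7), lo=7 mid=8 ⇒ [-11,1,-5,2,-8,-2,-3,4,-1,6]
-1<4: swap(7,8), lo=8 mid=9 ⇒ [-11,1,-5,2,-8,-2,-3,-1,4,6]
done. lo=8 hi=8; v=[-11,1,-5,2,-8,-2,-3,-1,4,6]

(8, 8)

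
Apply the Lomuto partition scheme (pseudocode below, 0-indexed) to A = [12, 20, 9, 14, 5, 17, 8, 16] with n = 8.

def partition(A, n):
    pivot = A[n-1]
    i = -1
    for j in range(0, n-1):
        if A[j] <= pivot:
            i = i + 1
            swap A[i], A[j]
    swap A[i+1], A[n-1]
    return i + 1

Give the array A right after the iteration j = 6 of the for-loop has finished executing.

[12, 9, 14, 5, 8, 17, 20, 16]

pivot = A[7] = 16; i = -1
j=0: A[0]=12 ≤ 16 → i=0, swap A[0],A[0] (no change) → [12, 20, 9, 14, 5, 17, 8, 16]
j=1: A[1]=20 > 16 → no swap
j=2: A[2]=9 ≤ 16 → i=1, swap A[1],A[2] → [12, 9, 20, 14, 5, 17, 8, 16]
j=3: A[3]=14 ≤ 16 → i=2, swap A[2],A[3] → [12, 9, 14, 20, 5, 17, 8, 16]
j=4: A[4]=5 ≤ 16 → i=3, swap A[3],A[4] → [12, 9, 14, 5, 20, 17, 8, 16]
j=5: A[5]=17 > 16 → no swap
j=6: A[6]=8 ≤ 16 → i=4, swap A[4],A[6] → [12, 9, 14, 5, 8, 17, 20, 16]
(after j=6) A = [12, 9, 14, 5, 8, 17, 20, 16]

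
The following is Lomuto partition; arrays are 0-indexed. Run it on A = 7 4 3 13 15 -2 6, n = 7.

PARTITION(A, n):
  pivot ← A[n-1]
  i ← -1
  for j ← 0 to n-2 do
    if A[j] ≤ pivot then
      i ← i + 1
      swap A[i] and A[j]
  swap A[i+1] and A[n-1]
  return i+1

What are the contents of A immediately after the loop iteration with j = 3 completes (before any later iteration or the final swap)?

4 3 7 13 15 -2 6

pivot = A[6] = 6; i = -1
j=0: A[0]=7 > 6 → no swap
j=1: A[1]=4 ≤ 6 → i=0, swap A[0],A[1] → 4 7 3 13 15 -2 6
j=2: A[2]=3 ≤ 6 → i=1, swap A[1],A[2] → 4 3 7 13 15 -2 6
j=3: A[3]=13 > 6 → no swap
(after j=3) A = 4 3 7 13 15 -2 6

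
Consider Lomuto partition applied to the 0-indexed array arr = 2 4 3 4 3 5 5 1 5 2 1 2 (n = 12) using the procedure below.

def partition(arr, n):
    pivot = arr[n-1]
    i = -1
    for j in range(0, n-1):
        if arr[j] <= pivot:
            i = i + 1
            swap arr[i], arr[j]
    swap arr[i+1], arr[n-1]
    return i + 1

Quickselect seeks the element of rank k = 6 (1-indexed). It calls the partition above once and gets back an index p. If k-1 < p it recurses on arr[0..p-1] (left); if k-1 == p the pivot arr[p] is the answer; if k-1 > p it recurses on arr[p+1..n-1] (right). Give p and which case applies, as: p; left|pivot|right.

4; right

pivot=2, i=-1
j=0: 2≤2, i=0, swap(0,0) ⇒ 2 4 3 4 3 5 5 1 5 2 1 2
j=1: 4>2, skip
j=2: 3>2, skip
j=3: 4>2, skip
j=4: 3>2, skip
j=5: 5>2, skip
j=6: 5>2, skip
j=7: 1≤2, i=1, swap(1,7) ⇒ 2 1 3 4 3 5 5 4 5 2 1 2
j=8: 5>2, skip
j=9: 2≤2, i=2, swap(2,9) ⇒ 2 1 2 4 3 5 5 4 5 3 1 2
j=10: 1≤2, i=3, swap(3,10) ⇒ 2 1 2 1 3 5 5 4 5 3 4 2
swap(4,11) ⇒ 2 1 2 1 2 5 5 4 5 3 4 3; return 4
p = 4; k-1 = 5 > 4 ⇒ right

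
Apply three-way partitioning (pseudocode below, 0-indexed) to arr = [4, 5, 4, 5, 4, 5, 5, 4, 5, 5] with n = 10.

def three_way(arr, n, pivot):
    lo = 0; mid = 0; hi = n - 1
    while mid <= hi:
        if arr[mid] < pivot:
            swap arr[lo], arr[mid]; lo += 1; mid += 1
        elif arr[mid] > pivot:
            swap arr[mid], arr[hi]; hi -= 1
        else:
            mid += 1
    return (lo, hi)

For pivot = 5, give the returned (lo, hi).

(4, 9)

lo=0 mid=0 hi=9
4<5: swap(0,0), lo=1 mid=1 ⇒ [4, 5, 4, 5, 4, 5, 5, 4, 5, 5]
5=5: mid=2
4<5: swap(1,2), lo=2 mid=3 ⇒ [4, 4, 5, 5, 4, 5, 5, 4, 5, 5]
5=5: mid=4
4<5: swap(2,4), lo=3 mid=5 ⇒ [4, 4, 4, 5, 5, 5, 5, 4, 5, 5]
5=5: mid=6
5=5: mid=7
4<5: swap(3,7), lo=4 mid=8 ⇒ [4, 4, 4, 4, 5, 5, 5, 5, 5, 5]
5=5: mid=9
5=5: mid=10
done. lo=4 hi=9; arr=[4, 4, 4, 4, 5, 5, 5, 5, 5, 5]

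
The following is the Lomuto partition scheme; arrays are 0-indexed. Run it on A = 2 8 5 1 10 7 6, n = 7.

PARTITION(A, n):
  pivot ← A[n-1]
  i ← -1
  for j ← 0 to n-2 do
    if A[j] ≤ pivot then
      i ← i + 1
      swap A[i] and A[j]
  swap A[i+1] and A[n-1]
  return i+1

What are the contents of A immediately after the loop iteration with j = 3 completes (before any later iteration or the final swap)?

pivot=6, i=-1
j=0: 2≤6, i=0, swap(0,0) ⇒ 2 8 5 1 10 7 6
j=1: 8>6, skip
j=2: 5≤6, i=1, swap(1,2) ⇒ 2 5 8 1 10 7 6
j=3: 1≤6, i=2, swap(2,3) ⇒ 2 5 1 8 10 7 6
(after j=3) A = 2 5 1 8 10 7 6

2 5 1 8 10 7 6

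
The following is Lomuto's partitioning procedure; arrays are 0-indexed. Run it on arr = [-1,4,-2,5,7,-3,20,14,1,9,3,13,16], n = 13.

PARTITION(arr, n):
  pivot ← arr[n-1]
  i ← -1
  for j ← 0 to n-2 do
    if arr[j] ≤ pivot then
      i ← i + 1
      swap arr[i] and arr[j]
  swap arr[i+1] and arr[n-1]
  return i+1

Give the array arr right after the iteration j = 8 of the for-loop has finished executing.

[-1,4,-2,5,7,-3,14,1,20,9,3,13,16]

pivot=16, i=-1
j=0: -1≤16, i=0, swap(0,0) ⇒ [-1,4,-2,5,7,-3,20,14,1,9,3,13,16]
j=1: 4≤16, i=1, swap(1,1) ⇒ [-1,4,-2,5,7,-3,20,14,1,9,3,13,16]
j=2: -2≤16, i=2, swap(2,2) ⇒ [-1,4,-2,5,7,-3,20,14,1,9,3,13,16]
j=3: 5≤16, i=3, swap(3,3) ⇒ [-1,4,-2,5,7,-3,20,14,1,9,3,13,16]
j=4: 7≤16, i=4, swap(4,4) ⇒ [-1,4,-2,5,7,-3,20,14,1,9,3,13,16]
j=5: -3≤16, i=5, swap(5,5) ⇒ [-1,4,-2,5,7,-3,20,14,1,9,3,13,16]
j=6: 20>16, skip
j=7: 14≤16, i=6, swap(6,7) ⇒ [-1,4,-2,5,7,-3,14,20,1,9,3,13,16]
j=8: 1≤16, i=7, swap(7,8) ⇒ [-1,4,-2,5,7,-3,14,1,20,9,3,13,16]
(after j=8) arr = [-1,4,-2,5,7,-3,14,1,20,9,3,13,16]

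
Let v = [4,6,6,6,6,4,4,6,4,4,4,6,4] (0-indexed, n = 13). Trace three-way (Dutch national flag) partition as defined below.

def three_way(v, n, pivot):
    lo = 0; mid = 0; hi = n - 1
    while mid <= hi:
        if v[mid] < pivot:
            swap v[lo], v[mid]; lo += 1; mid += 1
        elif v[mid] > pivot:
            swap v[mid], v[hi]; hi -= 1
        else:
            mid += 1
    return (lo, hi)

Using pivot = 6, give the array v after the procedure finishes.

pivot = 6; lo=0, mid=0, hi=12
v[mid]=4<6: swap v[0],v[0]; lo=1,mid=1 → [4,6,6,6,6,4,4,6,4,4,4,6,4]
v[mid]=6=6: mid=2
v[mid]=6=6: mid=3
v[mid]=6=6: mid=4
v[mid]=6=6: mid=5
v[mid]=4<6: swap v[1],v[5]; lo=2,mid=6 → [4,4,6,6,6,6,4,6,4,4,4,6,4]
v[mid]=4<6: swap v[2],v[6]; lo=3,mid=7 → [4,4,4,6,6,6,6,6,4,4,4,6,4]
v[mid]=6=6: mid=8
v[mid]=4<6: swap v[3],v[8]; lo=4,mid=9 → [4,4,4,4,6,6,6,6,6,4,4,6,4]
v[mid]=4<6: swap v[4],v[9]; lo=5,mid=10 → [4,4,4,4,4,6,6,6,6,6,4,6,4]
v[mid]=4<6: swap v[5],v[10]; lo=6,mid=11 → [4,4,4,4,4,4,6,6,6,6,6,6,4]
v[mid]=6=6: mid=12
v[mid]=4<6: swap v[6],v[12]; lo=7,mid=13 → [4,4,4,4,4,4,4,6,6,6,6,6,6]
end: lo=7, hi=12; v = [4,4,4,4,4,4,4,6,6,6,6,6,6]

[4,4,4,4,4,4,4,6,6,6,6,6,6]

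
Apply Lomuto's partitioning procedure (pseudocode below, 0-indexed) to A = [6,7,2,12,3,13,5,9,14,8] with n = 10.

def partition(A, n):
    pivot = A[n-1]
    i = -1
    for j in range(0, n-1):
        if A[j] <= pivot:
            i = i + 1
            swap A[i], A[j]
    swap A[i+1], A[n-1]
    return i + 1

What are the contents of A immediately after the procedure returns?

[6,7,2,3,5,8,12,9,14,13]

pivot = A[9] = 8; i = -1
j=0: A[0]=6 ≤ 8 → i=0, swap A[0],A[0] (no change) → [6,7,2,12,3,13,5,9,14,8]
j=1: A[1]=7 ≤ 8 → i=1, swap A[1],A[1] (no change) → [6,7,2,12,3,13,5,9,14,8]
j=2: A[2]=2 ≤ 8 → i=2, swap A[2],A[2] (no change) → [6,7,2,12,3,13,5,9,14,8]
j=3: A[3]=12 > 8 → no swap
j=4: A[4]=3 ≤ 8 → i=3, swap A[3],A[4] → [6,7,2,3,12,13,5,9,14,8]
j=5: A[5]=13 > 8 → no swap
j=6: A[6]=5 ≤ 8 → i=4, swap A[4],A[6] → [6,7,2,3,5,13,12,9,14,8]
j=7: A[7]=9 > 8 → no swap
j=8: A[8]=14 > 8 → no swap
final swap A[5],A[9] → [6,7,2,3,5,8,12,9,14,13]; return 5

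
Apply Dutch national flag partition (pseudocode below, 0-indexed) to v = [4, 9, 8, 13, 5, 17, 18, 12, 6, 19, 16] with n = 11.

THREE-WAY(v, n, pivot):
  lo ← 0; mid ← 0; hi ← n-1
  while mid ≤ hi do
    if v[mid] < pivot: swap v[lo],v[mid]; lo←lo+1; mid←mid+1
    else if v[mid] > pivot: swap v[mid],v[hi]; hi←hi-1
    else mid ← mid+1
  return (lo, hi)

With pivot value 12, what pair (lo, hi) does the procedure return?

(5, 5)

pivot = 12; lo=0, mid=0, hi=10
v[mid]=4<12: swap v[0],v[0]; lo=1,mid=1 → [4, 9, 8, 13, 5, 17, 18, 12, 6, 19, 16]
v[mid]=9<12: swap v[1],v[1]; lo=2,mid=2 → [4, 9, 8, 13, 5, 17, 18, 12, 6, 19, 16]
v[mid]=8<12: swap v[2],v[2]; lo=3,mid=3 → [4, 9, 8, 13, 5, 17, 18, 12, 6, 19, 16]
v[mid]=13>12: swap v[3],v[10]; hi=9 → [4, 9, 8, 16, 5, 17, 18, 12, 6, 19, 13]
v[mid]=16>12: swap v[3],v[9]; hi=8 → [4, 9, 8, 19, 5, 17, 18, 12, 6, 16, 13]
v[mid]=19>12: swap v[3],v[8]; hi=7 → [4, 9, 8, 6, 5, 17, 18, 12, 19, 16, 13]
v[mid]=6<12: swap v[3],v[3]; lo=4,mid=4 → [4, 9, 8, 6, 5, 17, 18, 12, 19, 16, 13]
v[mid]=5<12: swap v[4],v[4]; lo=5,mid=5 → [4, 9, 8, 6, 5, 17, 18, 12, 19, 16, 13]
v[mid]=17>12: swap v[5],v[7]; hi=6 → [4, 9, 8, 6, 5, 12, 18, 17, 19, 16, 13]
v[mid]=12=12: mid=6
v[mid]=18>12: swap v[6],v[6]; hi=5 → [4, 9, 8, 6, 5, 12, 18, 17, 19, 16, 13]
end: lo=5, hi=5; v = [4, 9, 8, 6, 5, 12, 18, 17, 19, 16, 13]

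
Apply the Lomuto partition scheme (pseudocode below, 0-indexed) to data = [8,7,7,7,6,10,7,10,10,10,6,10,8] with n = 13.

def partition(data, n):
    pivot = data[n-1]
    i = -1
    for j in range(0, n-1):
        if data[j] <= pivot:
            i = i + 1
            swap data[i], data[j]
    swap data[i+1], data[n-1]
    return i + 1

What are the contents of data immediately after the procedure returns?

[8,7,7,7,6,7,6,8,10,10,10,10,10]

pivot = data[12] = 8; i = -1
j=0: data[0]=8 ≤ 8 → i=0, swap data[0],data[0] (no change) → [8,7,7,7,6,10,7,10,10,10,6,10,8]
j=1: data[1]=7 ≤ 8 → i=1, swap data[1],data[1] (no change) → [8,7,7,7,6,10,7,10,10,10,6,10,8]
j=2: data[2]=7 ≤ 8 → i=2, swap data[2],data[2] (no change) → [8,7,7,7,6,10,7,10,10,10,6,10,8]
j=3: data[3]=7 ≤ 8 → i=3, swap data[3],data[3] (no change) → [8,7,7,7,6,10,7,10,10,10,6,10,8]
j=4: data[4]=6 ≤ 8 → i=4, swap data[4],data[4] (no change) → [8,7,7,7,6,10,7,10,10,10,6,10,8]
j=5: data[5]=10 > 8 → no swap
j=6: data[6]=7 ≤ 8 → i=5, swap data[5],data[6] → [8,7,7,7,6,7,10,10,10,10,6,10,8]
j=7: data[7]=10 > 8 → no swap
j=8: data[8]=10 > 8 → no swap
j=9: data[9]=10 > 8 → no swap
j=10: data[10]=6 ≤ 8 → i=6, swap data[6],data[10] → [8,7,7,7,6,7,6,10,10,10,10,10,8]
j=11: data[11]=10 > 8 → no swap
final swap data[7],data[12] → [8,7,7,7,6,7,6,8,10,10,10,10,10]; return 7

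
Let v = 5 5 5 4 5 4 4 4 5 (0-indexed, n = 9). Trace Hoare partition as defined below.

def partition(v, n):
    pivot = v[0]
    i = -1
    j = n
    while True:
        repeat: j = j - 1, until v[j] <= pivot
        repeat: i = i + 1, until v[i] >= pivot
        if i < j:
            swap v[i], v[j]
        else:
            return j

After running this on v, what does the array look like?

pivot = v[0] = 5; i = -1, j = 9
j→8 (v[8]=5≤5), i→0 (v[0]=5≥5); i<j, swap → 5 5 5 4 5 4 4 4 5
j→7 (v[7]=4≤5), i→1 (v[1]=5≥5); i<j, swap → 5 4 5 4 5 4 4 5 5
j→6 (v[6]=4≤5), i→2 (v[2]=5≥5); i<j, swap → 5 4 4 4 5 4 5 5 5
j→5 (v[5]=4≤5), i→4 (v[4]=5≥5); i<j, swap → 5 4 4 4 4 5 5 5 5
j→4, i→5; i≥j, return j=4. v = 5 4 4 4 4 5 5 5 5

5 4 4 4 4 5 5 5 5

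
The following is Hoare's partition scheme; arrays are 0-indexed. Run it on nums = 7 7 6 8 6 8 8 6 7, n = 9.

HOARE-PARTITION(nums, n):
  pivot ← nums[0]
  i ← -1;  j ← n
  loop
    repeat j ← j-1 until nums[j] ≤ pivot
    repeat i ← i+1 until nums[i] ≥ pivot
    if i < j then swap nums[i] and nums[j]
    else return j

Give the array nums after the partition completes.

pivot = nums[0] = 7; i = -1, j = 9
j→8 (nums[8]=7≤7), i→0 (nums[0]=7≥7); i<j, swap → 7 7 6 8 6 8 8 6 7
j→7 (nums[7]=6≤7), i→1 (nums[1]=7≥7); i<j, swap → 7 6 6 8 6 8 8 7 7
j→4 (nums[4]=6≤7), i→3 (nums[3]=8≥7); i<j, swap → 7 6 6 6 8 8 8 7 7
j→3, i→4; i≥j, return j=3. nums = 7 6 6 6 8 8 8 7 7

7 6 6 6 8 8 8 7 7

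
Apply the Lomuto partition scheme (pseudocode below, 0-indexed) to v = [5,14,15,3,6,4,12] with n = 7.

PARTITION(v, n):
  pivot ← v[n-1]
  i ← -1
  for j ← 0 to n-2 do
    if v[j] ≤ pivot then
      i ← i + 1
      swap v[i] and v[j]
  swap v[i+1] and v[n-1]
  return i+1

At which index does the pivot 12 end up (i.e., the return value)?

pivot=12, i=-1
j=0: 5≤12, i=0, swap(0,0) ⇒ [5,14,15,3,6,4,12]
j=1: 14>12, skip
j=2: 15>12, skip
j=3: 3≤12, i=1, swap(1,3) ⇒ [5,3,15,14,6,4,12]
j=4: 6≤12, i=2, swap(2,4) ⇒ [5,3,6,14,15,4,12]
j=5: 4≤12, i=3, swap(3,5) ⇒ [5,3,6,4,15,14,12]
swap(4,6) ⇒ [5,3,6,4,12,14,15]; return 4

4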